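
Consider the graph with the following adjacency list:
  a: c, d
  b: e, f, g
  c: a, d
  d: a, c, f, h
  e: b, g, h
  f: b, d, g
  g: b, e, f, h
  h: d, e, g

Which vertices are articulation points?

d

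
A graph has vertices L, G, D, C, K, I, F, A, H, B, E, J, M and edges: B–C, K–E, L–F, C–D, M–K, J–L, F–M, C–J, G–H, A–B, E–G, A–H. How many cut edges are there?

1

The edges on the cycle A-B-C-J-L-F-M-K-E-G-H-A are not bridges since each lies on that cycle.
But removing C–D disconnects C from D — this is a bridge.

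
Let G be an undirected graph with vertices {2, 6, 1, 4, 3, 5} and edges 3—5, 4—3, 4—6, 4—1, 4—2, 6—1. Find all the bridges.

2-4, 3-4, 3-5

The edges on the cycle 4-6-1-4 are not bridges since each lies on that cycle.
But removing 3—5 disconnects 3 from 5; removing 4—2 disconnects 4 from 2; removing 4—3 disconnects 4 from 3 — these are bridges.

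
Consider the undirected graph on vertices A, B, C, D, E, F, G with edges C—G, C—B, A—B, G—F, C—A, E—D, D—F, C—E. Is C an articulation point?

Deleting C raises the number of components from 1 to 2, so C is a cut vertex.

Yes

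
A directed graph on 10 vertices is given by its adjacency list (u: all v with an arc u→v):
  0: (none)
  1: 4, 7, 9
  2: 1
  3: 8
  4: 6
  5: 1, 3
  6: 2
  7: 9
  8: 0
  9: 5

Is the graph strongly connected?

No

There is no directed path from 0 to 7, so the graph is not strongly connected.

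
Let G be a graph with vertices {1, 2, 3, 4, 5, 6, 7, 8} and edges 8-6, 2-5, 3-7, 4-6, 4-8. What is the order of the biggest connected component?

3

1 is isolated — a component by itself.
Starting from 2 we can reach 2, 5. That is one component of size 2.
Starting from 3 we can reach 3, 7. That is one component of size 2.
Starting from 4 we can reach 4, 6, 8. That is one component of size 3.
The largest has 3 vertices.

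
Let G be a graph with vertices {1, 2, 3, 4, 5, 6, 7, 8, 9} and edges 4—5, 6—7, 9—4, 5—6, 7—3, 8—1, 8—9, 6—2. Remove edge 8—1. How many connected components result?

2

Before removal there is 1 component.
8—1 is a bridge — removing it separates 8's side from 1's side.
After removal: 2 components.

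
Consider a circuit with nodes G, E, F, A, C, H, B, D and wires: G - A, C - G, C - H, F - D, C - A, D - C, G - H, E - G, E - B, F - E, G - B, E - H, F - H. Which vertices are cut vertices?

none

Removing B, for instance, still leaves 1 component. No single vertex removal increases the component count — the graph has no articulation points.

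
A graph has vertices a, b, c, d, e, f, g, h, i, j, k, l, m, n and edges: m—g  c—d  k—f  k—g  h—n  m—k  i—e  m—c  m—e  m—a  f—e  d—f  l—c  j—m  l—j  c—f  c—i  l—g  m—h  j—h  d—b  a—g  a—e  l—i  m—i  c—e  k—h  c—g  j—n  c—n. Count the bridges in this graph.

1

The edges on the cycle m-a-g-k-m are not bridges since each lies on that cycle.
But removing b—d disconnects b from d — this is a bridge.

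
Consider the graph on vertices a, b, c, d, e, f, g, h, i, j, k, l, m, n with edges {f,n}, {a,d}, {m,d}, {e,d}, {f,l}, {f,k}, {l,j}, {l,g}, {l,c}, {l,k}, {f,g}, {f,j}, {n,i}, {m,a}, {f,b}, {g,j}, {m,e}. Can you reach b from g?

From g we can reach b, c, f, g, i, j, k, l, n, which includes b.

Yes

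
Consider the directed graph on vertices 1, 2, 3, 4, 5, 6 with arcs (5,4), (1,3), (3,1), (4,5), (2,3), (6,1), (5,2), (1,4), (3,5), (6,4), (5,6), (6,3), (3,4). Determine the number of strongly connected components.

{1, 2, 3, 4, 5, 6} are all mutually reachable — one SCC of size 6.
That gives 1 strongly connected component.

1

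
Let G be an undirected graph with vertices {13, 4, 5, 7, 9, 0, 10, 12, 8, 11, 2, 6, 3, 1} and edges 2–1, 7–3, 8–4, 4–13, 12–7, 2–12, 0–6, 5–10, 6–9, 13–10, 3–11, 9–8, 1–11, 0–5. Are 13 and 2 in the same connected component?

The component containing 13 is {0, 4, 5, 6, 8, 9, 10, 13}, and 2 is not in it.

No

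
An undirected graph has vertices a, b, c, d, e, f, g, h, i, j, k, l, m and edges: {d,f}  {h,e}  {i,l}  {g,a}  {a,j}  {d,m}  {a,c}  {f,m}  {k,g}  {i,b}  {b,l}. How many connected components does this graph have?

Starting from e we can reach e, h. That is one component of size 2.
Starting from d we can reach d, f, m. That is one component of size 3.
Starting from b we can reach b, i, l. That is one component of size 3.
Starting from a we can reach a, c, g, j, k. That is one component of size 5.
Total: 4 components.

4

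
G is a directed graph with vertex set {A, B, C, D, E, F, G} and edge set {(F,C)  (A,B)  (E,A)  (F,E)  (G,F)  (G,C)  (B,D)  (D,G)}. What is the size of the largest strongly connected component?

{A, B, D, E, F, G} are all mutually reachable — one SCC of size 6.
{C} is an SCC by itself.
The largest has 6 vertices.

6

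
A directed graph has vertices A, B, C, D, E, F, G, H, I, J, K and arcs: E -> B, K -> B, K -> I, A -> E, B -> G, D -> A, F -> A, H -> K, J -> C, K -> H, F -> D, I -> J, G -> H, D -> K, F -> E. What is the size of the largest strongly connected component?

4

{B, G, H, K} are all mutually reachable — one SCC of size 4.
{F} is an SCC by itself.
{J} is an SCC by itself.
{C} is an SCC by itself.
{I} is an SCC by itself.
(and 3 more singleton SCCs)
The largest has 4 vertices.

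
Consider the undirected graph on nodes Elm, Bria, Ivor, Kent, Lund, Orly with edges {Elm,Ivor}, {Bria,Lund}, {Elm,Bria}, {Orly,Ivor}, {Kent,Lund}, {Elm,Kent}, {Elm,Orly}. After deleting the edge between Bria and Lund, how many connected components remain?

1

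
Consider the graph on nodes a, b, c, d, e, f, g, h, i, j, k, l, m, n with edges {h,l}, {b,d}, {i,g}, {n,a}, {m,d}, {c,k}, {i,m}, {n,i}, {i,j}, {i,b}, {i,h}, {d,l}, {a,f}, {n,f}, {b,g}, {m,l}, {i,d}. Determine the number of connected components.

3

e is isolated — a component by itself.
Starting from c we can reach c, k. That is one component of size 2.
Starting from a we can reach a, b, d, f, g, h, i, j, l, m, n. That is one component of size 11.
Total: 3 components.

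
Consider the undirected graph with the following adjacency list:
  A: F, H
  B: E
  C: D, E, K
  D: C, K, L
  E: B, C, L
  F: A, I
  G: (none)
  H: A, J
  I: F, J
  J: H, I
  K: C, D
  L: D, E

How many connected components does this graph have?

G is isolated — a component by itself.
Starting from A we can reach A, F, H, I, J. That is one component of size 5.
Starting from B we can reach B, C, D, E, K, L. That is one component of size 6.
Total: 3 components.

3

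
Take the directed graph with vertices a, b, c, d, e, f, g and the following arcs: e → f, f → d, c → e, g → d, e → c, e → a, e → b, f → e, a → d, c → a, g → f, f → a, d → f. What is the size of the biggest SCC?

{a, c, d, e, f} are all mutually reachable — one SCC of size 5.
{g} is an SCC by itself.
{b} is an SCC by itself.
The largest has 5 vertices.

5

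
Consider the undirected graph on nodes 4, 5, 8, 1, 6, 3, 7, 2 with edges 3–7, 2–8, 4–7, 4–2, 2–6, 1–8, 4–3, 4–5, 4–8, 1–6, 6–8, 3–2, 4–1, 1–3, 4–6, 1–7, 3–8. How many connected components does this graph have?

Starting from 1 we can reach 1, 2, 3, 4, 5, 6, 7, 8. That is one component of size 8.
Total: 1 component.

1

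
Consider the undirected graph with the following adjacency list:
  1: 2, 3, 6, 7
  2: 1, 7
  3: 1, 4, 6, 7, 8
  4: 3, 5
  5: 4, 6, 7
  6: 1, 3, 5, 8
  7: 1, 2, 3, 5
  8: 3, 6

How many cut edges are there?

The edges on the cycle 3-4-5-6-3 are not bridges since each lies on that cycle.
Every edge lies on some cycle, so there are no bridges.

0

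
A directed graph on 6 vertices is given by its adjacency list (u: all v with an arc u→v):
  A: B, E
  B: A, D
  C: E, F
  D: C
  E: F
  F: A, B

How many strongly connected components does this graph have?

1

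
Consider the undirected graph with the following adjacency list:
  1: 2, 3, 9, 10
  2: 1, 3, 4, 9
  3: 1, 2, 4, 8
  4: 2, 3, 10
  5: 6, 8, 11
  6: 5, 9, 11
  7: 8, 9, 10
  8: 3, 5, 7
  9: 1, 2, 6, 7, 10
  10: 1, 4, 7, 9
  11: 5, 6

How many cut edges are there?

0

The edges on the cycle 6-5-11-6 are not bridges since each lies on that cycle.
Every edge lies on some cycle, so there are no bridges.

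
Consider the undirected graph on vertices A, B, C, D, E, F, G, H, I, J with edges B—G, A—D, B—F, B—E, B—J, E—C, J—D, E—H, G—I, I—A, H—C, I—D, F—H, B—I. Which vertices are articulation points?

B

Removing B increases the component count from 1 to 2, so B is a cut vertex.
By contrast removing I leaves 1 component; it is not a cut vertex. No other vertex is a cut vertex either.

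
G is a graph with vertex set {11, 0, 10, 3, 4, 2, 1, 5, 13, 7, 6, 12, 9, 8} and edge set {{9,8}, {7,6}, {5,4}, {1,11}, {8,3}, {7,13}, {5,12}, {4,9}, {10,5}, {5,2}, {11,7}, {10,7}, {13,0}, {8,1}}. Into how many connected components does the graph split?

Starting from 0 we can reach 0, 1, 2, 3, 4, 5, 6, 7, 8, 9, 10, 11, 12, 13. That is one component of size 14.
Total: 1 component.

1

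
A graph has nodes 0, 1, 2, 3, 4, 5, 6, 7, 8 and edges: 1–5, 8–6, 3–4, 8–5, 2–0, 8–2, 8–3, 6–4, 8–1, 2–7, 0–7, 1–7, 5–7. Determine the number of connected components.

Starting from 0 we can reach 0, 1, 2, 3, 4, 5, 6, 7, 8. That is one component of size 9.
Total: 1 component.

1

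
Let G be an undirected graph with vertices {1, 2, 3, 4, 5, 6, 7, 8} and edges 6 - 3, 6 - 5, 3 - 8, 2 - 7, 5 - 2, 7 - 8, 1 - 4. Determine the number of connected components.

2

Starting from 1 we can reach 1, 4. That is one component of size 2.
Starting from 2 we can reach 2, 3, 5, 6, 7, 8. That is one component of size 6.
Total: 2 components.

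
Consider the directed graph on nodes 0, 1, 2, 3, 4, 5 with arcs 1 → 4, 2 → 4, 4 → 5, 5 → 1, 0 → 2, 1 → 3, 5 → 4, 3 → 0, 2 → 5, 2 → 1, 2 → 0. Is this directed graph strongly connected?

Yes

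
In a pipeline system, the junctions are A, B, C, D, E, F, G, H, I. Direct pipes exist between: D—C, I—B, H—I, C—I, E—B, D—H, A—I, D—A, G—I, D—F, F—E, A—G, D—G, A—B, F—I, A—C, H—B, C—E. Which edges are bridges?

The edges on the cycle D-F-E-C-A-D are not bridges since each lies on that cycle.
Every edge lies on some cycle, so there are no bridges.

none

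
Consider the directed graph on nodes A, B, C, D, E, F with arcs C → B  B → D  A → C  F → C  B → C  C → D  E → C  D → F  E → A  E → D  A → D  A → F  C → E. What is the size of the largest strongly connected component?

6

{A, B, C, D, E, F} are all mutually reachable — one SCC of size 6.
The largest has 6 vertices.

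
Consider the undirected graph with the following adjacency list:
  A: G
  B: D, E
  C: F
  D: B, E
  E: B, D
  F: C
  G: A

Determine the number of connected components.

3

Starting from C we can reach C, F. That is one component of size 2.
Starting from A we can reach A, G. That is one component of size 2.
Starting from B we can reach B, D, E. That is one component of size 3.
Total: 3 components.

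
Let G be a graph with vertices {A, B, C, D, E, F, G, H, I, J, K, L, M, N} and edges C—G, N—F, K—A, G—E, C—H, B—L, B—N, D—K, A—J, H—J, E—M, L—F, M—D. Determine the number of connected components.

3

I is isolated — a component by itself.
Starting from B we can reach B, F, L, N. That is one component of size 4.
Starting from A we can reach A, C, D, E, G, H, J, K, M. That is one component of size 9.
Total: 3 components.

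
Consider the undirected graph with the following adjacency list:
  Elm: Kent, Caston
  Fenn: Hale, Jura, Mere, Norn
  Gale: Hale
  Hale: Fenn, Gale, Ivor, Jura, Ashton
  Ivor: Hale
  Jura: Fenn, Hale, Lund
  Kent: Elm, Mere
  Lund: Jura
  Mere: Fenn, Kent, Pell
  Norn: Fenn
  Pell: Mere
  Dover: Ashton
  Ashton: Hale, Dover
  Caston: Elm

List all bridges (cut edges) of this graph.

Ashton-Dover, Ashton-Hale, Caston-Elm, Elm-Kent, Fenn-Mere, Fenn-Norn, Gale-Hale, Hale-Ivor, Jura-Lund, Kent-Mere, Mere-Pell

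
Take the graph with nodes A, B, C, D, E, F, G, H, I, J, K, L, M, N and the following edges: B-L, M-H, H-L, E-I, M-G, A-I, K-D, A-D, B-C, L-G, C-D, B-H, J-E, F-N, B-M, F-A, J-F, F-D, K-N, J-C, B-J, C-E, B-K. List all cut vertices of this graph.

B

Removing B increases the component count from 1 to 2, so B is a cut vertex.
By contrast removing F leaves 1 component; it is not a cut vertex. No other vertex is a cut vertex either.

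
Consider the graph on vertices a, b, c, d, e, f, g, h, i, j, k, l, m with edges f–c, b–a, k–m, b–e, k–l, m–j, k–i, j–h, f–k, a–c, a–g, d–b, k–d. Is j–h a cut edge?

Removing j–h leaves no path between j and h: the component count goes from 1 to 2. So it is a bridge.

Yes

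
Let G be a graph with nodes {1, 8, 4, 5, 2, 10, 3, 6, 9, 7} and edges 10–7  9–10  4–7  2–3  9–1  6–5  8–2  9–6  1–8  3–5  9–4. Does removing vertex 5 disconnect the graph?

Deleting 5 leaves 1 component (was 1) (its neighbors 3, 6 remain connected to each other), so 5 is not a cut vertex.

No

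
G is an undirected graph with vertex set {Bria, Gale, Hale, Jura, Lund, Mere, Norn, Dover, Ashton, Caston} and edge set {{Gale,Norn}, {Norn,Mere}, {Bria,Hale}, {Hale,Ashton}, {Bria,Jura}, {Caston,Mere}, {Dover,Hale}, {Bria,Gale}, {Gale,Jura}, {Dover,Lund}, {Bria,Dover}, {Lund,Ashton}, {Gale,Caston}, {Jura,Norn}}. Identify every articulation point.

Bria

Removing Bria increases the component count from 1 to 2, so Bria is a cut vertex.
By contrast removing Mere leaves 1 component; it is not a cut vertex. No other vertex is a cut vertex either.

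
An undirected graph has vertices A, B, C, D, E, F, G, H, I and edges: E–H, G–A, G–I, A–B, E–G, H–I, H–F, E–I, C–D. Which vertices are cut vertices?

A, G, H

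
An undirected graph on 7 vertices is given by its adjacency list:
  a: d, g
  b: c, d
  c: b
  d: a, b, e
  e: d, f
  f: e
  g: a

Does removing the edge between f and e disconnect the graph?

Yes

Removing f-e leaves no path between f and e: the component count goes from 1 to 2. So it is a bridge.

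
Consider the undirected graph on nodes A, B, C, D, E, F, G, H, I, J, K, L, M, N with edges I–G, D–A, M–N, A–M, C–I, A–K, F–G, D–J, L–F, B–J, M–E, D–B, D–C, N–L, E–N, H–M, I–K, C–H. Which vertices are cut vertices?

D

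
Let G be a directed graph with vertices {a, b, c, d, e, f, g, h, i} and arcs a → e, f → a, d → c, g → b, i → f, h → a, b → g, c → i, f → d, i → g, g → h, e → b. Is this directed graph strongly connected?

No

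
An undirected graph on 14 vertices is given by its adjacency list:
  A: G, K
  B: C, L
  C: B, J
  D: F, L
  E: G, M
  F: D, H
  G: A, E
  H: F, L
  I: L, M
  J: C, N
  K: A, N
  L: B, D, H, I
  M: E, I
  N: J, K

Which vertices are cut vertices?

L

Removing L increases the component count from 1 to 2, so L is a cut vertex.
By contrast removing N leaves 1 component; it is not a cut vertex. No other vertex is a cut vertex either.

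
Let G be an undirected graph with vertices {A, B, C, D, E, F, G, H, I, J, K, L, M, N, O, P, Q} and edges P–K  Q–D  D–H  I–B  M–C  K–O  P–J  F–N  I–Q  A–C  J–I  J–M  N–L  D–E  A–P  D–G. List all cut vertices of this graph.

Removing D increases the component count from 2 to 5, so D is a cut vertex.
Removing I increases the component count from 2 to 4, so I is a cut vertex.
Removing J increases the component count from 2 to 3, so J is a cut vertex.
Likewise K, N, P, Q are cut vertices.
By contrast removing O leaves 2 components; it is not a cut vertex. No other vertex is a cut vertex either.

D, I, J, K, N, P, Q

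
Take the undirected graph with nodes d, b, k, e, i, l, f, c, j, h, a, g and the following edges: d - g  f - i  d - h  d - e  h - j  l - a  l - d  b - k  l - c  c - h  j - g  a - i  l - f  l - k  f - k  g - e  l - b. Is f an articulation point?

No

Deleting f leaves 1 component (was 1) (its neighbors i, k, l remain connected to each other), so f is not a cut vertex.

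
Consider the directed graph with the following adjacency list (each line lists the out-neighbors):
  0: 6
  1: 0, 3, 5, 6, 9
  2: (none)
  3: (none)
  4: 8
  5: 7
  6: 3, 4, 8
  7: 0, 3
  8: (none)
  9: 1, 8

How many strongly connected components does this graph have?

9

{1, 9} are all mutually reachable — one SCC of size 2.
{5} is an SCC by itself.
{6} is an SCC by itself.
{2} is an SCC by itself.
{4} is an SCC by itself.
(and 4 more singleton SCCs)
That gives 9 strongly connected components.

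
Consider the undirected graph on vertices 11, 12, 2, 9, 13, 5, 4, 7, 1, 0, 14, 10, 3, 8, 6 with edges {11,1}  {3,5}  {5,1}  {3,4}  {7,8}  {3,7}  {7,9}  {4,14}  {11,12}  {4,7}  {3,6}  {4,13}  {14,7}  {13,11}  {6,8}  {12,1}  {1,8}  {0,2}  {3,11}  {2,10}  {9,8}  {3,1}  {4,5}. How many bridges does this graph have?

2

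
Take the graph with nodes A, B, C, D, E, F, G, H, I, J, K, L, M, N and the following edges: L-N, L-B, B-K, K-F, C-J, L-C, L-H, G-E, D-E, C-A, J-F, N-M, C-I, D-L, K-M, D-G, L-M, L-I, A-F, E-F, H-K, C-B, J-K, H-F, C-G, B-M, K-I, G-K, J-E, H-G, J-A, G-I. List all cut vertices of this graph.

none

Removing A, for instance, still leaves 1 component. No single vertex removal increases the component count — the graph has no articulation points.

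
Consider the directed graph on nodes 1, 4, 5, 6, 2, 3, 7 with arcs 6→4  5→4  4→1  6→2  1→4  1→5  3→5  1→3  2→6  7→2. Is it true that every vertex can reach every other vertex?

There is no directed path from 2 to 7, so the graph is not strongly connected.

No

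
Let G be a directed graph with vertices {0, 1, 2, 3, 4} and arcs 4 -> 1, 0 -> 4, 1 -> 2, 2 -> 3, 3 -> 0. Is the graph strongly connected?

From 0 we can reach every vertex (0, 1, 2, 3, 4), and every vertex can reach 0 (0, 1, 2, 3, 4). So the whole graph is one strongly connected component.

Yes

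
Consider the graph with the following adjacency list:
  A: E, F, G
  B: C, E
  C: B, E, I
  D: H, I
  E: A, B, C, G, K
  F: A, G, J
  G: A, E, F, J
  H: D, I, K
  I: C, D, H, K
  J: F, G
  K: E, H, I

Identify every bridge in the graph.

none

The edges on the cycle K-H-D-I-K are not bridges since each lies on that cycle.
Every edge lies on some cycle, so there are no bridges.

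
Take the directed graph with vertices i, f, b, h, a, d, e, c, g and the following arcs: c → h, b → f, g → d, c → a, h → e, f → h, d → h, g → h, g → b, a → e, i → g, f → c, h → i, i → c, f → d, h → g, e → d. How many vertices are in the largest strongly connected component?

{a, b, c, d, e, f, g, h, i} are all mutually reachable — one SCC of size 9.
The largest has 9 vertices.

9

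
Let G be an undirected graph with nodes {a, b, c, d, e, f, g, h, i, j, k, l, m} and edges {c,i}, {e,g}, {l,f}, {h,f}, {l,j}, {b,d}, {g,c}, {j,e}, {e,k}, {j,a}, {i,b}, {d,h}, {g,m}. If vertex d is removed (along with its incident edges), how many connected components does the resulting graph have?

With d gone, the remaining components are: {a, b, c, e, f, g, h, i, j, k, l, m}.
That is 1 component.

1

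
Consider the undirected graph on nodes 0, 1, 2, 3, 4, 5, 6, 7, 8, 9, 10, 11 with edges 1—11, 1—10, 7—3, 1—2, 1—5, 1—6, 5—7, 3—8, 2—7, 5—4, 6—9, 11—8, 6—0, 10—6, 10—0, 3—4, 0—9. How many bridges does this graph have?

0

The edges on the cycle 1-2-7-5-1 are not bridges since each lies on that cycle.
Every edge lies on some cycle, so there are no bridges.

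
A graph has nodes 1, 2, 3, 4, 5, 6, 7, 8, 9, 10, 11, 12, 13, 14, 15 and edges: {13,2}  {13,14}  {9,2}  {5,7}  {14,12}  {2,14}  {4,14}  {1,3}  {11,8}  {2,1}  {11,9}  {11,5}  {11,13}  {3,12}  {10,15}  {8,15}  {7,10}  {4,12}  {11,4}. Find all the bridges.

none

The edges on the cycle 11-9-2-1-3-12-4-11 are not bridges since each lies on that cycle.
Every edge lies on some cycle, so there are no bridges.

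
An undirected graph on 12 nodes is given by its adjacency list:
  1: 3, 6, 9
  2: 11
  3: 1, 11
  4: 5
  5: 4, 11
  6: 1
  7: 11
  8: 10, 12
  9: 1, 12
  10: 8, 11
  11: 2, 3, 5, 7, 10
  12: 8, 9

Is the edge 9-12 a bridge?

No

After removing 9-12, the path 9-1-3-11-10-8-12 still connects them, so the edge is not a bridge.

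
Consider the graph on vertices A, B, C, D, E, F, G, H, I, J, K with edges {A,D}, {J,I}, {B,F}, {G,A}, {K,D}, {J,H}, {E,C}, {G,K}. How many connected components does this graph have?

Starting from B we can reach B, F. That is one component of size 2.
Starting from C we can reach C, E. That is one component of size 2.
Starting from H we can reach H, I, J. That is one component of size 3.
Starting from A we can reach A, D, G, K. That is one component of size 4.
Total: 4 components.

4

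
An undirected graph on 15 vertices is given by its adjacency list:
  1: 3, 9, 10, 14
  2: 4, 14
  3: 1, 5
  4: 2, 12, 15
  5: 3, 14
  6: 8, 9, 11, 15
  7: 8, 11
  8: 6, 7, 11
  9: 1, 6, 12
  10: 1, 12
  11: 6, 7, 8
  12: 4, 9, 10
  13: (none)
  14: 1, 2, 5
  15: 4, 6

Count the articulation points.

1

Removing 6 increases the component count from 2 to 3, so 6 is a cut vertex.
By contrast removing 9 leaves 2 components; it is not a cut vertex. No other vertex is a cut vertex either.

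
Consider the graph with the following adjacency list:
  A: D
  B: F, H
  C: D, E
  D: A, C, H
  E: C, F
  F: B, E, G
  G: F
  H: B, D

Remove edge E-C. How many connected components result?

1

E and C are still connected via E-F-B-H-D-C, so the component count stays at 1.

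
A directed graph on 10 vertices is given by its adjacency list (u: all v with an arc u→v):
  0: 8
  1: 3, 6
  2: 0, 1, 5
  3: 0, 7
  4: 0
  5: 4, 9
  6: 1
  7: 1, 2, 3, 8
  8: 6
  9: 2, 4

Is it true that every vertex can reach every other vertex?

Yes

From 8 we can reach every vertex (0, 1, 2, 3, 4, 5, 6, 7, 8, 9), and every vertex can reach 8 (0, 1, 2, 3, 4, 5, 6, 7, 8, 9). So the whole graph is one strongly connected component.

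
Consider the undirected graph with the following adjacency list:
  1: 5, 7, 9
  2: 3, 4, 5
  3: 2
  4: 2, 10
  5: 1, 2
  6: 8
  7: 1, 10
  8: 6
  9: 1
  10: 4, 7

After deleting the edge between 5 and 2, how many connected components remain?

5 and 2 are still connected via 5-1-7-10-4-2, so the component count stays at 2.

2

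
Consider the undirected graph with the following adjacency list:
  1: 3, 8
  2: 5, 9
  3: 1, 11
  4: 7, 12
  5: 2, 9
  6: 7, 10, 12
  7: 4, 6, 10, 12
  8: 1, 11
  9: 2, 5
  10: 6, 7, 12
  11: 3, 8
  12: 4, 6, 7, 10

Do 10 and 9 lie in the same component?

The component containing 10 is {4, 6, 7, 10, 12}, and 9 is not in it.

No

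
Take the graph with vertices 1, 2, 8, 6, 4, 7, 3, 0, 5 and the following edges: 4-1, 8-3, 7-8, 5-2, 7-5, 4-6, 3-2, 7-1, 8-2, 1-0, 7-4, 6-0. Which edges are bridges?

The edges on the cycle 8-3-2-8 are not bridges since each lies on that cycle.
Every edge lies on some cycle, so there are no bridges.

none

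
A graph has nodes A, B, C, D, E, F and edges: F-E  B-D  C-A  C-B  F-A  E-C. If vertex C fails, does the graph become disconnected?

Yes

Deleting C raises the number of components from 1 to 2, so C is a cut vertex.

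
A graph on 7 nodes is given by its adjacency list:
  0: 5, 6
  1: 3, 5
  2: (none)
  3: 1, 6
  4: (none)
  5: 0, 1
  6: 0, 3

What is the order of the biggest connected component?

5

2 is isolated — a component by itself.
4 is isolated — a component by itself.
Starting from 0 we can reach 0, 1, 3, 5, 6. That is one component of size 5.
The largest has 5 vertices.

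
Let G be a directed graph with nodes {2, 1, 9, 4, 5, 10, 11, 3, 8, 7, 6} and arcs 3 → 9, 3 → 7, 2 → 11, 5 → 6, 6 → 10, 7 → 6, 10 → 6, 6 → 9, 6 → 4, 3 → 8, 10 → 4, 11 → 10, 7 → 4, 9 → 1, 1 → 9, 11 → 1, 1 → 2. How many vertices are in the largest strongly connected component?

6

{1, 2, 6, 9, 10, 11} are all mutually reachable — one SCC of size 6.
{5} is an SCC by itself.
{8} is an SCC by itself.
{3} is an SCC by itself.
{4} is an SCC by itself.
(and 1 more singleton SCC)
The largest has 6 vertices.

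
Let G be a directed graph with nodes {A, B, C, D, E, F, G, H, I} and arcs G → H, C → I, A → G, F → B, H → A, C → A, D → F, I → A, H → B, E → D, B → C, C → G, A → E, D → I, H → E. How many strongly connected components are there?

1

{A, B, C, D, E, F, G, H, I} are all mutually reachable — one SCC of size 9.
That gives 1 strongly connected component.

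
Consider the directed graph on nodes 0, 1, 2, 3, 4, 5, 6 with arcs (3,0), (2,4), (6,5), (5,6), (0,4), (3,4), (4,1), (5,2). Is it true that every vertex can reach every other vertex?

No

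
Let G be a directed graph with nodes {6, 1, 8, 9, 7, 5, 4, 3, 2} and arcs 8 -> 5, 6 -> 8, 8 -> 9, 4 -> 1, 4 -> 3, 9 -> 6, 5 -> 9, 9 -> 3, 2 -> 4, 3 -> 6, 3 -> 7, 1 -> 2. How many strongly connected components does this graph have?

3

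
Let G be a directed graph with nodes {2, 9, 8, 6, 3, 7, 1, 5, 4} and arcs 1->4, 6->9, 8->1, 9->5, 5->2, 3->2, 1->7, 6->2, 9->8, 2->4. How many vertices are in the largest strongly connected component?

1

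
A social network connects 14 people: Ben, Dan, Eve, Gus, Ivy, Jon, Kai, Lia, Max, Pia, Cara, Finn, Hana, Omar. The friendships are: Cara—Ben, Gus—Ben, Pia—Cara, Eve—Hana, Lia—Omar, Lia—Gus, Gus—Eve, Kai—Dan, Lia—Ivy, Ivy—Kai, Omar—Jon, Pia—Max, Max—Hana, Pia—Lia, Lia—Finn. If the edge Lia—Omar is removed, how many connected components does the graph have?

Before removal there is 1 component.
Lia—Omar is a bridge — removing it separates Lia's side from Omar's side.
After removal: 2 components.

2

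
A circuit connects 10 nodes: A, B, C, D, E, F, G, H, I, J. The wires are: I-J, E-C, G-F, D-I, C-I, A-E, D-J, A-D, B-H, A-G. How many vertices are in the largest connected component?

Starting from B we can reach B, H. That is one component of size 2.
Starting from A we can reach A, C, D, E, F, G, I, J. That is one component of size 8.
The largest has 8 vertices.

8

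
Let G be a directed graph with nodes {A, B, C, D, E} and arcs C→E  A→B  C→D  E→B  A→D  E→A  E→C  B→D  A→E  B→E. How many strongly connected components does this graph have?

2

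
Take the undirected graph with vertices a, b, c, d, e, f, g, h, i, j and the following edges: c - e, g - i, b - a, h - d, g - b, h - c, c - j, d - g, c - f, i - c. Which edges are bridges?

The edges on the cycle h-d-g-i-c-h are not bridges since each lies on that cycle.
But removing c - f disconnects c from f; removing c - e disconnects c from e; removing a - b disconnects a from b; removing g - b disconnects g from b — these are bridges.
In total 5 edges are bridges.

a-b, b-g, c-e, c-f, c-j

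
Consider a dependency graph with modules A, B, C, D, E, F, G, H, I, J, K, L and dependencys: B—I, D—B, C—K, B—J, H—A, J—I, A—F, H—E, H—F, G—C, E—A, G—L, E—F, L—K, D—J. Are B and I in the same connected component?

From B we can reach B, D, I, J, which includes I.

Yes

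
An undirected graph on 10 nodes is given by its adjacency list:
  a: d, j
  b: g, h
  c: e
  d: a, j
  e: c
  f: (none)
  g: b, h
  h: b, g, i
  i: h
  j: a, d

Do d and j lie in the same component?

Yes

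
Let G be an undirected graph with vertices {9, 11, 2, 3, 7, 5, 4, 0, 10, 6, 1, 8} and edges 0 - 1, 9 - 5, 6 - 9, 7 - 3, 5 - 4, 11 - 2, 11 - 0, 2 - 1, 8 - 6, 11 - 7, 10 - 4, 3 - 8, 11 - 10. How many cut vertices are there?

1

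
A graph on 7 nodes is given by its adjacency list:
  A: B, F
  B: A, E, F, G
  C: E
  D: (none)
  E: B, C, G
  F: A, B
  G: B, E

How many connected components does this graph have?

2

D is isolated — a component by itself.
Starting from A we can reach A, B, C, E, F, G. That is one component of size 6.
Total: 2 components.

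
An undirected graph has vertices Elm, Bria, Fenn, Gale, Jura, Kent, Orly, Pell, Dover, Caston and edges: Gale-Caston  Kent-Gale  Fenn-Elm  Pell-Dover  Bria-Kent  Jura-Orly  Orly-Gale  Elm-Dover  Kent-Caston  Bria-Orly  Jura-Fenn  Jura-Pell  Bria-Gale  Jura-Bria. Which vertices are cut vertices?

Jura

Removing Jura increases the component count from 1 to 2, so Jura is a cut vertex.
By contrast removing Dover leaves 1 component; it is not a cut vertex. No other vertex is a cut vertex either.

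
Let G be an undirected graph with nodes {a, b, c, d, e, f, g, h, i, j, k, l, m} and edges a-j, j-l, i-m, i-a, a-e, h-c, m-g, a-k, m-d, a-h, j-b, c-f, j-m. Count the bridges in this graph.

9

The edges on the cycle i-a-j-m-i are not bridges since each lies on that cycle.
But removing l-j disconnects l from j; removing a-e disconnects a from e; removing a-k disconnects a from k; removing g-m disconnects g from m — these are bridges.
In total 9 edges are bridges.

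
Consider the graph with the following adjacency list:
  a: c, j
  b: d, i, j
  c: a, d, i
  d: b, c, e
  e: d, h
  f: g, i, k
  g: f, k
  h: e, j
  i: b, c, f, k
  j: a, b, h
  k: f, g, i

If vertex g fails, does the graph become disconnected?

Deleting g leaves 1 component (was 1) (its neighbors f, k remain connected to each other), so g is not a cut vertex.

No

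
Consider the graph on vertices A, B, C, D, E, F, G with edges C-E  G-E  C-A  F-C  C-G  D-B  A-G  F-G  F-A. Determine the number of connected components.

Starting from B we can reach B, D. That is one component of size 2.
Starting from A we can reach A, C, E, F, G. That is one component of size 5.
Total: 2 components.

2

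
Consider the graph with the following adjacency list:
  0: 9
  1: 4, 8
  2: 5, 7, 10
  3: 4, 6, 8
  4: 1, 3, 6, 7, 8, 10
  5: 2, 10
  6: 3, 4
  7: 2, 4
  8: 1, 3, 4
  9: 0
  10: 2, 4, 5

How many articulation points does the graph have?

Removing 4 increases the component count from 2 to 3, so 4 is a cut vertex.
By contrast removing 3 leaves 2 components; it is not a cut vertex. No other vertex is a cut vertex either.

1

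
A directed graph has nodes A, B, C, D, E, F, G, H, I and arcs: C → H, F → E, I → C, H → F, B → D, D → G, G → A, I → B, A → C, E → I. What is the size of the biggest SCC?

9

{A, B, C, D, E, F, G, H, I} are all mutually reachable — one SCC of size 9.
The largest has 9 vertices.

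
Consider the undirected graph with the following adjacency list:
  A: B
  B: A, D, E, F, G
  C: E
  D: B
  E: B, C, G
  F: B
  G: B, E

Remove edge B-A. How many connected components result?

2

Before removal there is 1 component.
B-A is a bridge — removing it separates B's side from A's side.
After removal: 2 components.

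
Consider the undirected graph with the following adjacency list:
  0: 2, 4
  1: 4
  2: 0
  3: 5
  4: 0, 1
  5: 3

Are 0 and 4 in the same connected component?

From 0 we can reach 0, 1, 2, 4, which includes 4.

Yes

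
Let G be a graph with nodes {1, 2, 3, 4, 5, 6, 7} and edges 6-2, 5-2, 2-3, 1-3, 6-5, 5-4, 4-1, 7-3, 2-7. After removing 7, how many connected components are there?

1

With 7 gone, the remaining components are: {1, 2, 3, 4, 5, 6}.
That is 1 component.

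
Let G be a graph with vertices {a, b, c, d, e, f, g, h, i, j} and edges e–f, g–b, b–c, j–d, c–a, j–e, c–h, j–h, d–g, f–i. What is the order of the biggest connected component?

Starting from a we can reach a, b, c, d, e, f, g, h, i, j. That is one component of size 10.
The largest has 10 vertices.

10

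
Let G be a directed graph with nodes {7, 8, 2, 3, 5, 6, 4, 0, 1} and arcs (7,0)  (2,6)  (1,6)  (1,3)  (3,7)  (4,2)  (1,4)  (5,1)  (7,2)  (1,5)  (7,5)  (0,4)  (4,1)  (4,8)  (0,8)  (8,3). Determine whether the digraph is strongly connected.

No

There is no directed path from 2 to 0, so the graph is not strongly connected.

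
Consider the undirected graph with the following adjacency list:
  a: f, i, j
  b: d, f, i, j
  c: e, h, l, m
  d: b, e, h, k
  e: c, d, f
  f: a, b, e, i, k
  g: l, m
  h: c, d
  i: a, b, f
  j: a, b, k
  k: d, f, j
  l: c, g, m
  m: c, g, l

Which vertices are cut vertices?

c

Removing c increases the component count from 1 to 2, so c is a cut vertex.
By contrast removing h leaves 1 component; it is not a cut vertex. No other vertex is a cut vertex either.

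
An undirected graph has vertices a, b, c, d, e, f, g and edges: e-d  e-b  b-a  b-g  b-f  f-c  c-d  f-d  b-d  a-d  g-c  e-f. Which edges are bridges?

The edges on the cycle b-a-d-c-g-b are not bridges since each lies on that cycle.
Every edge lies on some cycle, so there are no bridges.

none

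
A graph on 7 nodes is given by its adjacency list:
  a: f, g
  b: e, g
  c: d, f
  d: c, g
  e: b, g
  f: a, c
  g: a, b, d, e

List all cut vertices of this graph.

Removing g increases the component count from 1 to 2, so g is a cut vertex.
By contrast removing e leaves 1 component; it is not a cut vertex. No other vertex is a cut vertex either.

g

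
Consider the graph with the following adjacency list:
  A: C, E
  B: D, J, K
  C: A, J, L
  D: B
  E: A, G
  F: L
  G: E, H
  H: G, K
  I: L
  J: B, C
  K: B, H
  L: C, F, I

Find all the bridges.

B-D, C-L, F-L, I-L

The edges on the cycle H-G-E-A-C-J-B-K-H are not bridges since each lies on that cycle.
But removing L-I disconnects L from I; removing D-B disconnects D from B; removing L-F disconnects L from F; removing L-C disconnects L from C — these are bridges.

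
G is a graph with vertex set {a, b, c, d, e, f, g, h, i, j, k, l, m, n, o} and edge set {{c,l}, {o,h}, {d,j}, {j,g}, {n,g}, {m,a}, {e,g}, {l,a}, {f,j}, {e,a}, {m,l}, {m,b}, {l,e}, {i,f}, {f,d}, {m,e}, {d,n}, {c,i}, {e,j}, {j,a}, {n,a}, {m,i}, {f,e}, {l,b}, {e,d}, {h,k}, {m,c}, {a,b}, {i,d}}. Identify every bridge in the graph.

h-k, h-o

The edges on the cycle m-c-l-m are not bridges since each lies on that cycle.
But removing h—k disconnects h from k; removing o—h disconnects o from h — these are bridges.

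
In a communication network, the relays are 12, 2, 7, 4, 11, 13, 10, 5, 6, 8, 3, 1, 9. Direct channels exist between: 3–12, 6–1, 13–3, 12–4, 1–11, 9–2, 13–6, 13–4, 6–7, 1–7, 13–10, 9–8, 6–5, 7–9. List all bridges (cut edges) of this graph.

1-11, 10-13, 13-6, 2-9, 5-6, 7-9, 8-9

The edges on the cycle 6-1-7-6 are not bridges since each lies on that cycle.
But removing 9–2 disconnects 9 from 2; removing 8–9 disconnects 8 from 9; removing 7–9 disconnects 7 from 9; removing 13–10 disconnects 13 from 10 — these are bridges.
In total 7 edges are bridges.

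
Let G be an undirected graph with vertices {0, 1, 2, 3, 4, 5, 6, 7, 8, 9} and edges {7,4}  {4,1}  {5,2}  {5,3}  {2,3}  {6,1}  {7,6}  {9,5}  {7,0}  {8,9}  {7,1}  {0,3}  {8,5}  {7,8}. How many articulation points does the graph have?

1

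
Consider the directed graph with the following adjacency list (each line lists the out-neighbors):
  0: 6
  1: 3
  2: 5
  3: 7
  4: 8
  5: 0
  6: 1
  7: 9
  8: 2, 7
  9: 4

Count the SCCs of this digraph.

{0, 1, 2, 3, 4, 5, 6, 7, 8, 9} are all mutually reachable — one SCC of size 10.
That gives 1 strongly connected component.

1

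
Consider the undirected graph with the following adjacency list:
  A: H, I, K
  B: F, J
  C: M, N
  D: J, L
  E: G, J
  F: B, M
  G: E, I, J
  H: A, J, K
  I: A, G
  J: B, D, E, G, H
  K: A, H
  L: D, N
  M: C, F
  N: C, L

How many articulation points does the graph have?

1

Removing J increases the component count from 1 to 2, so J is a cut vertex.
By contrast removing G leaves 1 component; it is not a cut vertex. No other vertex is a cut vertex either.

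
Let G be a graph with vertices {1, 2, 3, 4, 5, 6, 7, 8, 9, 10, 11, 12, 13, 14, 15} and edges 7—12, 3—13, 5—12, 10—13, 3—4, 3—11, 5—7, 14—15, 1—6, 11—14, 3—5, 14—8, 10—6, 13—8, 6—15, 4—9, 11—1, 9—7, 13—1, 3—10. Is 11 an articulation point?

No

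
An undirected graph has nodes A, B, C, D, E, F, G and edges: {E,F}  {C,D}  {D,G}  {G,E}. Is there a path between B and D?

No

The component containing B is {B}, and D is not in it.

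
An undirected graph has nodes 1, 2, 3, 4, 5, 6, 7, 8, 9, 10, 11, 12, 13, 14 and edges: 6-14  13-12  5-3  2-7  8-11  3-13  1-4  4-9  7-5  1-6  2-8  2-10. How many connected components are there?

Starting from 1 we can reach 1, 4, 6, 9, 14. That is one component of size 5.
Starting from 2 we can reach 2, 3, 5, 7, 8, 10, 11, 12, 13. That is one component of size 9.
Total: 2 components.

2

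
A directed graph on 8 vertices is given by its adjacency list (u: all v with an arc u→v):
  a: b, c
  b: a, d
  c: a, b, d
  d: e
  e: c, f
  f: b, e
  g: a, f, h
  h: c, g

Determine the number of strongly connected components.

{a, b, c, d, e, f} are all mutually reachable — one SCC of size 6.
{g, h} are all mutually reachable — one SCC of size 2.
That gives 2 strongly connected components.

2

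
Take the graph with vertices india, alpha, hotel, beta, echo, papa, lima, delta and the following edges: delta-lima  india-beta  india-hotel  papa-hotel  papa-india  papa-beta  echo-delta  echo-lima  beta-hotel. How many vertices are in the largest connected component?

alpha is isolated — a component by itself.
Starting from echo we can reach echo, lima, delta. That is one component of size 3.
Starting from beta we can reach beta, papa, hotel, india. That is one component of size 4.
The largest has 4 vertices.

4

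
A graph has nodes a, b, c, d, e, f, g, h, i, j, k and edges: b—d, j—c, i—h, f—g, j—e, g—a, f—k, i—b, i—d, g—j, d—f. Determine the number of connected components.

Starting from a we can reach a, b, c, d, e, f, g, h, i, j, k. That is one component of size 11.
Total: 1 component.

1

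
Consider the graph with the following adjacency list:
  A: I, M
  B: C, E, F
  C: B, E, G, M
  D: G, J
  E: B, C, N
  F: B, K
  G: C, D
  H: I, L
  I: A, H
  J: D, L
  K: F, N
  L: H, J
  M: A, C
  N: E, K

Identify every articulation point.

C

Removing C increases the component count from 1 to 2, so C is a cut vertex.
By contrast removing N leaves 1 component; it is not a cut vertex. No other vertex is a cut vertex either.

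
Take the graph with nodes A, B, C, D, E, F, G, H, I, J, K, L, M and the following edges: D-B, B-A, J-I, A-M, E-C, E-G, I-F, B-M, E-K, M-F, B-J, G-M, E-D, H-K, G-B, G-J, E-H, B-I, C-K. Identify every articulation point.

E

Removing E increases the component count from 2 to 3, so E is a cut vertex.
By contrast removing C leaves 2 components; it is not a cut vertex. No other vertex is a cut vertex either.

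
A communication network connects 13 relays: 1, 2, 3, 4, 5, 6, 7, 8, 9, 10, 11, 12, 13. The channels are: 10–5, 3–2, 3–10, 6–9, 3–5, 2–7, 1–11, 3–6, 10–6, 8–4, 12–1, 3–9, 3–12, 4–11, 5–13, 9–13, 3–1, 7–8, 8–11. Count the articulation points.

Removing 3 increases the component count from 1 to 2, so 3 is a cut vertex.
By contrast removing 8 leaves 1 component; it is not a cut vertex. No other vertex is a cut vertex either.

1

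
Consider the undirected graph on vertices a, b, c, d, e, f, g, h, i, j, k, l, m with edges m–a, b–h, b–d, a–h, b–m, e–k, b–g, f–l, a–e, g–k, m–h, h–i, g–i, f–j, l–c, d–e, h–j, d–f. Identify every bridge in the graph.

c-l, f-l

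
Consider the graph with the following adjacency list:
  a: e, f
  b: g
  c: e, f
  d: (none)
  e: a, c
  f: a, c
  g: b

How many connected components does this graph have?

3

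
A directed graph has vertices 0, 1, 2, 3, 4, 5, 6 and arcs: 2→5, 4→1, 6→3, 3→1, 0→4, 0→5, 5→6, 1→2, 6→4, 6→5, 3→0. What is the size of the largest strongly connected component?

7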